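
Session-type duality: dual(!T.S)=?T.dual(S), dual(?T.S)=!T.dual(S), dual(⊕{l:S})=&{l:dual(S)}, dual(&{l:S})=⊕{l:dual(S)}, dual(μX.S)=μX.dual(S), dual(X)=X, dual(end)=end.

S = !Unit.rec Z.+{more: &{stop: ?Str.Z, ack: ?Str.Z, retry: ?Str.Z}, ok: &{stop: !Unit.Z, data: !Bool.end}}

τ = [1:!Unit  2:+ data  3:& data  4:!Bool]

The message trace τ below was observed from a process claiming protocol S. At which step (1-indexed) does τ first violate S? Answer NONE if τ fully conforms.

2

@1 !Unit  match  now at rec Z.…
@2 got + data, protocol expects + more or + ok  ✗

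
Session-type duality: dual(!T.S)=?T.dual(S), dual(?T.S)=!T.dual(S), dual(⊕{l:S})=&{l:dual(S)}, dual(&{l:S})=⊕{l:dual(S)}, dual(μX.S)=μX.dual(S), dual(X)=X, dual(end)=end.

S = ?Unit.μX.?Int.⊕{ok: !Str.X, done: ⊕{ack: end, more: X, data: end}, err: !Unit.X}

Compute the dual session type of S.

!Unit.μX.!Int.&{ok: ?Str.X, done: &{ack: end, more: X, data: end}, err: ?Unit.X}

?Unit = !Unit
  μX = μX  (binder kept)
    ?Int = !Int
      ⊕{ok,done,err} = &{ok,done,err}  (select→offer)
        case ok:
          !Str = ?Str
            X self-dual
        case done:
          ⊕{ack,more,data} = &{ack,more,data}  (select→offer)
            case ack:
              end self-dual
            case more:
              X self-dual
            case data:
              end self-dual
        case err:
          !Unit = ?Unit
            X self-dual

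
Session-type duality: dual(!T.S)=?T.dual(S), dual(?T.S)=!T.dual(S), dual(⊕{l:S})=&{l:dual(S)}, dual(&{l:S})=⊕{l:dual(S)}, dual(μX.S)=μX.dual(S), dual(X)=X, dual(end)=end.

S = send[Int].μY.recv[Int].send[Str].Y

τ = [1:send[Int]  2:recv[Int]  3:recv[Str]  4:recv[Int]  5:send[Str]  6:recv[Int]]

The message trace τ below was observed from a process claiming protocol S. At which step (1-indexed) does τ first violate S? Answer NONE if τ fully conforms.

[1] send[Int]  ok  cont: μY.…
[2] recv[Int]  ok  cont: send[Str].μY.…
[3] got recv[Str], protocol expects send[Str]  ✗

3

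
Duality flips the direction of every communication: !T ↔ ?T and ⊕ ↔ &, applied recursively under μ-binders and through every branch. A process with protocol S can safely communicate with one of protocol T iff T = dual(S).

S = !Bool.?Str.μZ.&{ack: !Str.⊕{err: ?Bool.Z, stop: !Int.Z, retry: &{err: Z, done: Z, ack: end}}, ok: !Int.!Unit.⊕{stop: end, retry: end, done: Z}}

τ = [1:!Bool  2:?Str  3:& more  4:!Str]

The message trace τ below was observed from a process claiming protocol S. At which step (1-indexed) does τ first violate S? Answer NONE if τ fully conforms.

@1 !Bool  ✓  residual = ?Str.μZ.…
@2 ?Str  ✓  residual = μZ.…
@3 got & more, protocol expects & ack or & ok  ✗

3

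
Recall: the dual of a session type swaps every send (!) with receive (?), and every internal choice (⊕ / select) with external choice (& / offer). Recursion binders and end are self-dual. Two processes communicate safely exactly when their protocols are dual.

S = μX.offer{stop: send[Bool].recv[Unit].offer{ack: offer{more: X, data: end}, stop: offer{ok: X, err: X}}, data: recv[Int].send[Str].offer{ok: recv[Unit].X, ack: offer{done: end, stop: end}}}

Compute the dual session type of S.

μX → μX  (rec unchanged)
  offer{stop,data} → select{stop,data}  (offer→select)
    [stop]
      send[Bool] → recv[Bool]
        recv[Unit] → send[Unit]
          offer{ack,stop} → select{ack,stop}  (offer→select)
            [ack]
              offer{more,data} → select{more,data}  (offer→select)
                [more]
                  X ↦ X
                [data]
                  end ↦ end
            [stop]
              offer{ok,err} → select{ok,err}  (offer→select)
                [ok]
                  X ↦ X
                [err]
                  X ↦ X
    [data]
      recv[Int] → send[Int]
        send[Str] → recv[Str]
          offer{ok,ack} → select{ok,ack}  (offer→select)
            [ok]
              recv[Unit] → send[Unit]
                X ↦ X
            [ack]
              offer{done,stop} → select{done,stop}  (offer→select)
                [done]
                  end ↦ end
                [stop]
                  end ↦ end

μX.select{stop: recv[Bool].send[Unit].select{ack: select{more: X, data: end}, stop: select{ok: X, err: X}}, data: send[Int].recv[Str].select{ok: send[Unit].X, ack: select{done: end, stop: end}}}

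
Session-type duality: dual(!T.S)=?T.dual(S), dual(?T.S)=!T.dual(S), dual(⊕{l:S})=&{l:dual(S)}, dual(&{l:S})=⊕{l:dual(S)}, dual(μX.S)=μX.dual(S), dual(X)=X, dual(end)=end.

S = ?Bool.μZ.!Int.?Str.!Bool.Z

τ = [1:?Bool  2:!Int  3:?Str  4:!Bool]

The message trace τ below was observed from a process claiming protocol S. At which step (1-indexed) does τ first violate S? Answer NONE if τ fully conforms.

[1] ?Bool  ✓  cont: μZ.…
[2] !Int  ✓  cont: ?Str.!Bool.μZ.…
[3] ?Str  ✓  cont: !Bool.μZ.…
[4] !Bool  ✓  cont: μZ.…
trace exhausted — no violation

NONE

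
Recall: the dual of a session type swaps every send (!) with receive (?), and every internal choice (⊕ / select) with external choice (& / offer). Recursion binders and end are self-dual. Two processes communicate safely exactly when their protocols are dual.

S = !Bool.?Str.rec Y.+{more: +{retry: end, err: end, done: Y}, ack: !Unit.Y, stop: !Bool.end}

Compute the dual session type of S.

!Bool ↦ ?Bool
  ?Str ↦ !Str
    rec Y ↦ rec Y  (binder kept)
      +{more,ack,stop} ↦ &{more,ack,stop}  (internal→external)
        [more]
          +{retry,err,done} ↦ &{retry,err,done}  (internal→external)
            [retry]
              end self-dual
            [err]
              end self-dual
            [done]
              Y self-dual
        [ack]
          !Unit ↦ ?Unit
            Y self-dual
        [stop]
          !Bool ↦ ?Bool
            end self-dual

?Bool.!Str.rec Y.&{more: &{retry: end, err: end, done: Y}, ack: ?Unit.Y, stop: ?Bool.end}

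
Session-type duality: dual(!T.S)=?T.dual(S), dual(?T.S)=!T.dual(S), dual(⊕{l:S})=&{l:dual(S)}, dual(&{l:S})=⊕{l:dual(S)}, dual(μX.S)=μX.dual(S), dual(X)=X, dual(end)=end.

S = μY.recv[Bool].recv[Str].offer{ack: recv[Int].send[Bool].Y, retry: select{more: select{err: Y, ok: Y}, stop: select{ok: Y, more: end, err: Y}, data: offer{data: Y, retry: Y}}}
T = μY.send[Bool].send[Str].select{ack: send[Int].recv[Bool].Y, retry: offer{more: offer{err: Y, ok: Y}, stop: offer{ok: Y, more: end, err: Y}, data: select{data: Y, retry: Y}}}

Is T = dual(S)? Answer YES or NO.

μY | μY  ok (μ self-dual)
  recv[Bool] | send[Bool]  ok
    recv[Str] | send[Str]  ok
      offer{ack,retry} | select{ack,retry}  ok labels match
        • ack:
          recv[Int] | send[Int]  ok
            send[Bool] | recv[Bool]  ok
              Y | Y  ok
        • retry:
          select{more,stop,data} | offer{more,stop,data}  ok labels match
            • more:
              select{err,ok} | offer{err,ok}  ok labels match
                • err:
                  Y | Y  ok
                • ok:
                  Y | Y  ok
            • stop:
              select{ok,more,err} | offer{ok,more,err}  ok labels match
                • ok:
                  Y | Y  ok
                • more:
                  end | end  ok
                • err:
                  Y | Y  ok
            • data:
              offer{data,retry} | select{data,retry}  ok labels match
                • data:
                  Y | Y  ok
                • retry:
                  Y | Y  ok

YES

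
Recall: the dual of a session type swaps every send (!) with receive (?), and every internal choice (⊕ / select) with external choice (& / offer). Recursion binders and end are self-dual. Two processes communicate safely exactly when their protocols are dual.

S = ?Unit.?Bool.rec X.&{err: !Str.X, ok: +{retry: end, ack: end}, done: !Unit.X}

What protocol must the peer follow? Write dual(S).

!Unit.!Bool.rec X.+{err: ?Str.X, ok: &{retry: end, ack: end}, done: ?Unit.X}

?Unit ↦ !Unit
  ?Bool ↦ !Bool
    rec X ↦ rec X  (binder kept)
      &{err,ok,done} ↦ +{err,ok,done}  (&→⊕)
        • err:
          !Str ↦ ?Str
            X self-dual
        • ok:
          +{retry,ack} ↦ &{retry,ack}  (select→offer)
            • retry:
              end self-dual
            • ack:
              end self-dual
        • done:
          !Unit ↦ ?Unit
            X self-dual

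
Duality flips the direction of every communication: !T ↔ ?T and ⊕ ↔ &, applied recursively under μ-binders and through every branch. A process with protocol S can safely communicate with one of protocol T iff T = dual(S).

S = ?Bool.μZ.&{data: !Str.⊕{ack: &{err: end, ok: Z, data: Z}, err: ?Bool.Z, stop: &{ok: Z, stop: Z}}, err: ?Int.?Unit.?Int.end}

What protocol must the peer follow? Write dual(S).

!Bool.μZ.⊕{data: ?Str.&{ack: ⊕{err: end, ok: Z, data: Z}, err: !Bool.Z, stop: ⊕{ok: Z, stop: Z}}, err: !Int.!Unit.!Int.end}

?Bool → !Bool
  μZ → μZ  (μ self-dual)
    &{data,err} → ⊕{data,err}  (external→internal)
      case data:
        !Str → ?Str
          ⊕{ack,err,stop} → &{ack,err,stop}  (⊕→&)
            case ack:
              &{err,ok,data} → ⊕{err,ok,data}  (external→internal)
                case err:
                  end ↦ end
                case ok:
                  Z ↦ Z
                case data:
                  Z ↦ Z
            case err:
              ?Bool → !Bool
                Z ↦ Z
            case stop:
              &{ok,stop} → ⊕{ok,stop}  (external→internal)
                case ok:
                  Z ↦ Z
                case stop:
                  Z ↦ Z
      case err:
        ?Int → !Int
          ?Unit → !Unit
            ?Int → !Int
              end ↦ end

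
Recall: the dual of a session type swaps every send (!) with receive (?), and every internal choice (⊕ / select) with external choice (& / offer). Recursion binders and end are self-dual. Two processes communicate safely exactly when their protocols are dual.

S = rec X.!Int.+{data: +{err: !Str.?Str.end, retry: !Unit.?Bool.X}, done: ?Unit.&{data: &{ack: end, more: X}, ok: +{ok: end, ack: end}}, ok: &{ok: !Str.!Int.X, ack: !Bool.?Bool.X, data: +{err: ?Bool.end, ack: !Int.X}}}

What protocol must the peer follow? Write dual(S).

rec X → rec X  (rec unchanged)
  !Int → ?Int
    +{data,done,ok} → &{data,done,ok}  (select→offer)
      [data]
        +{err,retry} → &{err,retry}  (select→offer)
          [err]
            !Str → ?Str
              ?Str → !Str
                dual(end) = end
          [retry]
            !Unit → ?Unit
              ?Bool → !Bool
                dual(X) = X
      [done]
        ?Unit → !Unit
          &{data,ok} → +{data,ok}  (external→internal)
            [data]
              &{ack,more} → +{ack,more}  (external→internal)
                [ack]
                  dual(end) = end
                [more]
                  dual(X) = X
            [ok]
              +{ok,ack} → &{ok,ack}  (select→offer)
                [ok]
                  dual(end) = end
                [ack]
                  dual(end) = end
      [ok]
        &{ok,ack,data} → +{ok,ack,data}  (external→internal)
          [ok]
            !Str → ?Str
              !Int → ?Int
                dual(X) = X
          [ack]
            !Bool → ?Bool
              ?Bool → !Bool
                dual(X) = X
          [data]
            +{err,ack} → &{err,ack}  (select→offer)
              [err]
                ?Bool → !Bool
                  dual(end) = end
              [ack]
                !Int → ?Int
                  dual(X) = X

rec X.?Int.&{data: &{err: ?Str.!Str.end, retry: ?Unit.!Bool.X}, done: !Unit.+{data: +{ack: end, more: X}, ok: &{ok: end, ack: end}}, ok: +{ok: ?Str.?Int.X, ack: ?Bool.!Bool.X, data: &{err: !Bool.end, ack: ?Int.X}}}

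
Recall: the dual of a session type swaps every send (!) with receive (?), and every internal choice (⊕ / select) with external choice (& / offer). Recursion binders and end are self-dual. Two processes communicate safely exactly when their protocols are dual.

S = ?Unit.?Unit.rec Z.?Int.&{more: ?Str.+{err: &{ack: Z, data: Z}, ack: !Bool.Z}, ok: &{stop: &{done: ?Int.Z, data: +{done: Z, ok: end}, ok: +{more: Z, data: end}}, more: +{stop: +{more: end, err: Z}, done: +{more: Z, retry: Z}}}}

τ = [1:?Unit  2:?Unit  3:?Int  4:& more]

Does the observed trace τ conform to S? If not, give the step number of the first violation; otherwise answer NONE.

step 1: ?Unit  match  residual = ?Unit.rec Z.…
step 2: ?Unit  match  residual = rec Z.…
step 3: ?Int  match  residual = &{more: ?Str.+{err: &{ack: rec Z.…, data: rec Z.…}, ack: !Bool.rec Z.…}, ok: &{stop: &{done: ?Int.rec Z.…, data: +{done: rec Z.…, ok: end}, ok: +{more: rec Z.…, data: end}}, more: +{stop: +{more: end, err: rec Z.…}, done: +{more: rec Z.…, retry: rec Z.…}}}}
step 4: & more  match  residual = ?Str.+{err: &{ack: rec Z.…, data: rec Z.…}, ack: !Bool.rec Z.…}
τ conforms to S (length 4)

NONE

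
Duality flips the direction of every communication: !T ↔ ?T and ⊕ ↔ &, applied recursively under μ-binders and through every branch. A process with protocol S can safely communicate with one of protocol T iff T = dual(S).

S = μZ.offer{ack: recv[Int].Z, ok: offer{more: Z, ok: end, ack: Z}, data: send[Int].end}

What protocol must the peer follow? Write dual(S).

μZ → μZ  (rec unchanged)
  offer{ack,ok,data} → select{ack,ok,data}  (&→⊕)
    [ack]
      recv[Int] → send[Int]
        Z ↦ Z
    [ok]
      offer{more,ok,ack} → select{more,ok,ack}  (&→⊕)
        [more]
          Z ↦ Z
        [ok]
          end ↦ end
        [ack]
          Z ↦ Z
    [data]
      send[Int] → recv[Int]
        end ↦ end

μZ.select{ack: send[Int].Z, ok: select{more: Z, ok: end, ack: Z}, data: recv[Int].end}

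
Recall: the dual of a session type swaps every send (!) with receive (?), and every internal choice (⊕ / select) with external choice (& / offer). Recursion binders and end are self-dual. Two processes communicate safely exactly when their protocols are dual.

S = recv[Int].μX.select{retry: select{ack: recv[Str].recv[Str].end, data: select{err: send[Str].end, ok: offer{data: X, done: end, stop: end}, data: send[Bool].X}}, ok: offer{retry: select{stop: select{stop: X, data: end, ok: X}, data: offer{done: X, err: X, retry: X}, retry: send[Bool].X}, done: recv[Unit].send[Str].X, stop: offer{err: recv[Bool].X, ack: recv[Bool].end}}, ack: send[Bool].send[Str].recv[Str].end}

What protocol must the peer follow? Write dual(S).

send[Int].μX.offer{retry: offer{ack: send[Str].send[Str].end, data: offer{err: recv[Str].end, ok: select{data: X, done: end, stop: end}, data: recv[Bool].X}}, ok: select{retry: offer{stop: offer{stop: X, data: end, ok: X}, data: select{done: X, err: X, retry: X}, retry: recv[Bool].X}, done: send[Unit].recv[Str].X, stop: select{err: send[Bool].X, ack: send[Bool].end}}, ack: recv[Bool].recv[Str].send[Str].end}

recv[Int] → send[Int]
  μX → μX  (μ self-dual)
    select{retry,ok,ack} → offer{retry,ok,ack}  (select→offer)
      [retry]
        select{ack,data} → offer{ack,data}  (select→offer)
          [ack]
            recv[Str] → send[Str]
              recv[Str] → send[Str]
                end ↦ end
          [data]
            select{err,ok,data} → offer{err,ok,data}  (select→offer)
              [err]
                send[Str] → recv[Str]
                  end ↦ end
              [ok]
                offer{data,done,stop} → select{data,done,stop}  (offer→select)
                  [data]
                    X ↦ X
                  [done]
                    end ↦ end
                  [stop]
                    end ↦ end
              [data]
                send[Bool] → recv[Bool]
                  X ↦ X
      [ok]
        offer{retry,done,stop} → select{retry,done,stop}  (offer→select)
          [retry]
            select{stop,data,retry} → offer{stop,data,retry}  (select→offer)
              [stop]
                select{stop,data,ok} → offer{stop,data,ok}  (select→offer)
                  [stop]
                    X ↦ X
                  [data]
                    end ↦ end
                  [ok]
                    X ↦ X
              [data]
                offer{done,err,retry} → select{done,err,retry}  (offer→select)
                  [done]
                    X ↦ X
                  [err]
                    X ↦ X
                  [retry]
                    X ↦ X
              [retry]
                send[Bool] → recv[Bool]
                  X ↦ X
          [done]
            recv[Unit] → send[Unit]
              send[Str] → recv[Str]
                X ↦ X
          [stop]
            offer{err,ack} → select{err,ack}  (offer→select)
              [err]
                recv[Bool] → send[Bool]
                  X ↦ X
              [ack]
                recv[Bool] → send[Bool]
                  end ↦ end
      [ack]
        send[Bool] → recv[Bool]
          send[Str] → recv[Str]
            recv[Str] → send[Str]
              end ↦ end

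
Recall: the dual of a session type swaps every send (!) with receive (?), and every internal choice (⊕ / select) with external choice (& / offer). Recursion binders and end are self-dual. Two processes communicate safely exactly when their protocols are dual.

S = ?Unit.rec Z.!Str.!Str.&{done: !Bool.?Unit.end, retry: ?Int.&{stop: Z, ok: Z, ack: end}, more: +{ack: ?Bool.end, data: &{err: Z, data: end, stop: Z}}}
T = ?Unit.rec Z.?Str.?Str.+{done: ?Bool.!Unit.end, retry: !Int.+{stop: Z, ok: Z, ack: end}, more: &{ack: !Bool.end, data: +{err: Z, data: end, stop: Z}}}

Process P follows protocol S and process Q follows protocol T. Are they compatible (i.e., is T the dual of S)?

?Unit | ?Unit  ✗ same direction on both sides — not dual

NO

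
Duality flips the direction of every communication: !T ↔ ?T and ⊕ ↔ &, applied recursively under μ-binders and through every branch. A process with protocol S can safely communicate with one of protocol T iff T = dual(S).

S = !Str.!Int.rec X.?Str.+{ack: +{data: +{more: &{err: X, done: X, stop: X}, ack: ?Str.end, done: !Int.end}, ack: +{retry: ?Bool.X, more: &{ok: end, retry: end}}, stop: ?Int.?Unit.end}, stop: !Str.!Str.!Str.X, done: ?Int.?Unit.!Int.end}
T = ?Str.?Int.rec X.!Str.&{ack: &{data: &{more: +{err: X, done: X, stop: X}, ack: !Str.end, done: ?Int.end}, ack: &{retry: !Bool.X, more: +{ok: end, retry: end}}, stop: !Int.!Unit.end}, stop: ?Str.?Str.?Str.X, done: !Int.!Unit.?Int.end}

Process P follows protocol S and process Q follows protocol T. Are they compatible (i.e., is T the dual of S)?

!Str vs ?Str  match
  !Int vs ?Int  match
    rec X vs rec X  match (rec unchanged)
      ?Str vs !Str  match
        +{ack,stop,done} vs &{ack,stop,done}  match labels match
          [ack]
            +{data,ack,stop} vs &{data,ack,stop}  match labels match
              [data]
                +{more,ack,done} vs &{more,ack,done}  match labels match
                  [more]
                    &{err,done,stop} vs +{err,done,stop}  match labels match
                      [err]
                        X vs X  match
                      [done]
                        X vs X  match
                      [stop]
                        X vs X  match
                  [ack]
                    ?Str vs !Str  match
                      end vs end  match
                  [done]
                    !Int vs ?Int  match
                      end vs end  match
              [ack]
                +{retry,more} vs &{retry,more}  match labels match
                  [retry]
                    ?Bool vs !Bool  match
                      X vs X  match
                  [more]
                    &{ok,retry} vs +{ok,retry}  match labels match
                      [ok]
                        end vs end  match
                      [retry]
                        end vs end  match
              [stop]
                ?Int vs !Int  match
                  ?Unit vs !Unit  match
                    end vs end  match
          [stop]
            !Str vs ?Str  match
              !Str vs ?Str  match
                !Str vs ?Str  match
                  X vs X  match
          [done]
            ?Int vs !Int  match
              ?Unit vs !Unit  match
                !Int vs ?Int  match
                  end vs end  match

YES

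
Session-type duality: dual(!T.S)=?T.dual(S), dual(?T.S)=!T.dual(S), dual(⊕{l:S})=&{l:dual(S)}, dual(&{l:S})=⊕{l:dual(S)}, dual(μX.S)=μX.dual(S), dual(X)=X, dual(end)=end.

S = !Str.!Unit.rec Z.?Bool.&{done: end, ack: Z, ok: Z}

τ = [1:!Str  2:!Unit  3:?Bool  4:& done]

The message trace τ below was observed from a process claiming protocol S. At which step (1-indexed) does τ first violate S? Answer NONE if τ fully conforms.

NONE

[1] !Str  ✓  now at !Unit.rec Z.…
[2] !Unit  ✓  now at rec Z.…
[3] ?Bool  ✓  now at &{done: end, ack: rec Z.…, ok: rec Z.…}
[4] & done  ✓  now at end
τ conforms to S (length 4)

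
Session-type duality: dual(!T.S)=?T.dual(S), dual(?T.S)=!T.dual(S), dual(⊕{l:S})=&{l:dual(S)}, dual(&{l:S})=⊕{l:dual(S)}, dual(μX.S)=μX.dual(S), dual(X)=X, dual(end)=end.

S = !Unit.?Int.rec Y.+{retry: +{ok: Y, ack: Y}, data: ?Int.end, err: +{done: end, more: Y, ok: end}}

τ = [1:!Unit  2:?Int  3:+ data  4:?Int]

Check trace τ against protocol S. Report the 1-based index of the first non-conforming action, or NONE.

[1] !Unit  ✓  state: ?Int.rec Y.…
[2] ?Int  ✓  state: rec Y.…
[3] + data  ✓  state: ?Int.end
[4] ?Int  ✓  state: end
trace exhausted — no violation

NONE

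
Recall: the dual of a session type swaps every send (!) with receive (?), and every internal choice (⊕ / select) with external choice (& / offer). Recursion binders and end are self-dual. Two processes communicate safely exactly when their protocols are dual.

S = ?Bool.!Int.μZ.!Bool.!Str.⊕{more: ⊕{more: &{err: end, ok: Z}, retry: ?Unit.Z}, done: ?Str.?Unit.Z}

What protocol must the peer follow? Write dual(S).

?Bool → !Bool
  !Int → ?Int
    μZ → μZ  (μ self-dual)
      !Bool → ?Bool
        !Str → ?Str
          ⊕{more,done} → &{more,done}  (select→offer)
            • more:
              ⊕{more,retry} → &{more,retry}  (select→offer)
                • more:
                  &{err,ok} → ⊕{err,ok}  (&→⊕)
                    • err:
                      end self-dual
                    • ok:
                      Z self-dual
                • retry:
                  ?Unit → !Unit
                    Z self-dual
            • done:
              ?Str → !Str
                ?Unit → !Unit
                  Z self-dual

!Bool.?Int.μZ.?Bool.?Str.&{more: &{more: ⊕{err: end, ok: Z}, retry: !Unit.Z}, done: !Str.!Unit.Z}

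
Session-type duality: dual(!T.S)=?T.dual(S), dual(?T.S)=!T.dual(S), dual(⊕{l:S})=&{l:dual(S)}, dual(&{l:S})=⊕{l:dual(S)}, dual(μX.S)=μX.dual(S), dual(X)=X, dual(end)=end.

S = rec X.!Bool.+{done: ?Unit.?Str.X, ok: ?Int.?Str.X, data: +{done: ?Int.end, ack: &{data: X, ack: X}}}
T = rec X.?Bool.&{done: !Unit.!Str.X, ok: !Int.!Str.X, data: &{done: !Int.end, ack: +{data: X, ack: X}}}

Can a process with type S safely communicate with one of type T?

rec X | rec X  ✓ (binder kept)
  !Bool | ?Bool  ✓
    +{done,ok,data} | &{done,ok,data}  ✓ labels match
      • done:
        ?Unit | !Unit  ✓
          ?Str | !Str  ✓
            X | X  ✓
      • ok:
        ?Int | !Int  ✓
          ?Str | !Str  ✓
            X | X  ✓
      • data:
        +{done,ack} | &{done,ack}  ✓ labels match
          • done:
            ?Int | !Int  ✓
              end | end  ✓
          • ack:
            &{data,ack} | +{data,ack}  ✓ labels match
              • data:
                X | X  ✓
              • ack:
                X | X  ✓

YES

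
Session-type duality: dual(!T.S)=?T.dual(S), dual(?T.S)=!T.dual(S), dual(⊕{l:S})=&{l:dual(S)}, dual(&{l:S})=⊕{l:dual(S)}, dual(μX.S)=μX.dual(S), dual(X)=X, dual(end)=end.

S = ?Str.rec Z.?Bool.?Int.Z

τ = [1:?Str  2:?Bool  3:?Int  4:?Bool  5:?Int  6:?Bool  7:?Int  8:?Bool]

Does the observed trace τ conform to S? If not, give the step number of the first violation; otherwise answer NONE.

NONE

step 1: ?Str  ✓  state: rec Z.…
step 2: ?Bool  ✓  state: ?Int.rec Z.…
step 3: ?Int  ✓  state: rec Z.…
step 4: ?Bool  ✓  state: ?Int.rec Z.…
step 5: ?Int  ✓  state: rec Z.…
step 6: ?Bool  ✓  state: ?Int.rec Z.…
step 7: ?Int  ✓  state: rec Z.…
step 8: ?Bool  ✓  state: ?Int.rec Z.…
τ conforms to S (length 8)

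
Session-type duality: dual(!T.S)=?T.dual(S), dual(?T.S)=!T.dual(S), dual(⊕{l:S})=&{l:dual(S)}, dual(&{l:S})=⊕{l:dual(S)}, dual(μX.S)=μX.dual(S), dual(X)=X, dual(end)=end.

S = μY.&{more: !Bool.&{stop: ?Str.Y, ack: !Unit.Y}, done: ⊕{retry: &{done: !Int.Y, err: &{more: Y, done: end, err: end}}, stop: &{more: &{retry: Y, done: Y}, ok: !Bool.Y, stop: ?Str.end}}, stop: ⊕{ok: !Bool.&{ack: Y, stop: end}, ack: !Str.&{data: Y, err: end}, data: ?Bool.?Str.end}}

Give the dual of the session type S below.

μY → μY  (rec unchanged)
  &{more,done,stop} → ⊕{more,done,stop}  (offer→select)
    • more:
      !Bool → ?Bool
        &{stop,ack} → ⊕{stop,ack}  (offer→select)
          • stop:
            ?Str → !Str
              Y self-dual
          • ack:
            !Unit → ?Unit
              Y self-dual
    • done:
      ⊕{retry,stop} → &{retry,stop}  (select→offer)
        • retry:
          &{done,err} → ⊕{done,err}  (offer→select)
            • done:
              !Int → ?Int
                Y self-dual
            • err:
              &{more,done,err} → ⊕{more,done,err}  (offer→select)
                • more:
                  Y self-dual
                • done:
                  end self-dual
                • err:
                  end self-dual
        • stop:
          &{more,ok,stop} → ⊕{more,ok,stop}  (offer→select)
            • more:
              &{retry,done} → ⊕{retry,done}  (offer→select)
                • retry:
                  Y self-dual
                • done:
                  Y self-dual
            • ok:
              !Bool → ?Bool
                Y self-dual
            • stop:
              ?Str → !Str
                end self-dual
    • stop:
      ⊕{ok,ack,data} → &{ok,ack,data}  (select→offer)
        • ok:
          !Bool → ?Bool
            &{ack,stop} → ⊕{ack,stop}  (offer→select)
              • ack:
                Y self-dual
              • stop:
                end self-dual
        • ack:
          !Str → ?Str
            &{data,err} → ⊕{data,err}  (offer→select)
              • data:
                Y self-dual
              • err:
                end self-dual
        • data:
          ?Bool → !Bool
            ?Str → !Str
              end self-dual

μY.⊕{more: ?Bool.⊕{stop: !Str.Y, ack: ?Unit.Y}, done: &{retry: ⊕{done: ?Int.Y, err: ⊕{more: Y, done: end, err: end}}, stop: ⊕{more: ⊕{retry: Y, done: Y}, ok: ?Bool.Y, stop: !Str.end}}, stop: &{ok: ?Bool.⊕{ack: Y, stop: end}, ack: ?Str.⊕{data: Y, err: end}, data: !Bool.!Str.end}}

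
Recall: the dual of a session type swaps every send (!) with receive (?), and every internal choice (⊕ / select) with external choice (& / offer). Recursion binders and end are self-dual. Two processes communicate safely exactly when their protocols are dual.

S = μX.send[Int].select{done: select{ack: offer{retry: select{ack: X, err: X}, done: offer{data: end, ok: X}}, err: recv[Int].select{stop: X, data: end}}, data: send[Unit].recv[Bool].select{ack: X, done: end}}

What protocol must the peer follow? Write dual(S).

μX.recv[Int].offer{done: offer{ack: select{retry: offer{ack: X, err: X}, done: select{data: end, ok: X}}, err: send[Int].offer{stop: X, data: end}}, data: recv[Unit].send[Bool].offer{ack: X, done: end}}

μX = μX  (rec unchanged)
  send[Int] = recv[Int]
    select{done,data} = offer{done,data}  (⊕→&)
      [done]
        select{ack,err} = offer{ack,err}  (⊕→&)
          [ack]
            offer{retry,done} = select{retry,done}  (external→internal)
              [retry]
                select{ack,err} = offer{ack,err}  (⊕→&)
                  [ack]
                    X self-dual
                  [err]
                    X self-dual
              [done]
                offer{data,ok} = select{data,ok}  (external→internal)
                  [data]
                    end self-dual
                  [ok]
                    X self-dual
          [err]
            recv[Int] = send[Int]
              select{stop,data} = offer{stop,data}  (⊕→&)
                [stop]
                  X self-dual
                [data]
                  end self-dual
      [data]
        send[Unit] = recv[Unit]
          recv[Bool] = send[Bool]
            select{ack,done} = offer{ack,done}  (⊕→&)
              [ack]
                X self-dual
              [done]
                end self-dual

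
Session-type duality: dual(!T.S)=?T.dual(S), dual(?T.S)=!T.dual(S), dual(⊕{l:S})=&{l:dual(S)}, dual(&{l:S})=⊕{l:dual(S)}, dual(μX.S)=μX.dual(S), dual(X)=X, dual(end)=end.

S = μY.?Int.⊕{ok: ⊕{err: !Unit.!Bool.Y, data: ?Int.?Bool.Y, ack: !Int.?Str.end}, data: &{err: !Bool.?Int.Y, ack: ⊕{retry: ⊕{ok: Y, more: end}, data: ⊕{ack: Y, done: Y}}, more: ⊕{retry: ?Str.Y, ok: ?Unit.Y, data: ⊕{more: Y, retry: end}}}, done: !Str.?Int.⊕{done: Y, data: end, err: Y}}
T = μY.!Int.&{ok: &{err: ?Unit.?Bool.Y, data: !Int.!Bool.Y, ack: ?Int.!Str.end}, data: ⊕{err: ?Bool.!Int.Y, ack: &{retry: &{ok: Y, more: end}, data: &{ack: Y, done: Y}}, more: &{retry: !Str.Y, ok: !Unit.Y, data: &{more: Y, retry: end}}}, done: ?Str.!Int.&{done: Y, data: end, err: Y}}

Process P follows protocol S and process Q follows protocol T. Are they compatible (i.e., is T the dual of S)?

YES

μY ‖ μY  ✓ (binder kept)
  ?Int ‖ !Int  ✓
    ⊕{ok,data,done} ‖ &{ok,data,done}  ✓ label sets agree
      • ok:
        ⊕{err,data,ack} ‖ &{err,data,ack}  ✓ label sets agree
          • err:
            !Unit ‖ ?Unit  ✓
              !Bool ‖ ?Bool  ✓
                Y ‖ Y  ✓
          • data:
            ?Int ‖ !Int  ✓
              ?Bool ‖ !Bool  ✓
                Y ‖ Y  ✓
          • ack:
            !Int ‖ ?Int  ✓
              ?Str ‖ !Str  ✓
                end ‖ end  ✓
      • data:
        &{err,ack,more} ‖ ⊕{err,ack,more}  ✓ label sets agree
          • err:
            !Bool ‖ ?Bool  ✓
              ?Int ‖ !Int  ✓
                Y ‖ Y  ✓
          • ack:
            ⊕{retry,data} ‖ &{retry,data}  ✓ label sets agree
              • retry:
                ⊕{ok,more} ‖ &{ok,more}  ✓ label sets agree
                  • ok:
                    Y ‖ Y  ✓
                  • more:
                    end ‖ end  ✓
              • data:
                ⊕{ack,done} ‖ &{ack,done}  ✓ label sets agree
                  • ack:
                    Y ‖ Y  ✓
                  • done:
                    Y ‖ Y  ✓
          • more:
            ⊕{retry,ok,data} ‖ &{retry,ok,data}  ✓ label sets agree
              • retry:
                ?Str ‖ !Str  ✓
                  Y ‖ Y  ✓
              • ok:
                ?Unit ‖ !Unit  ✓
                  Y ‖ Y  ✓
              • data:
                ⊕{more,retry} ‖ &{more,retry}  ✓ label sets agree
                  • more:
                    Y ‖ Y  ✓
                  • retry:
                    end ‖ end  ✓
      • done:
        !Str ‖ ?Str  ✓
          ?Int ‖ !Int  ✓
            ⊕{done,data,err} ‖ &{done,data,err}  ✓ label sets agree
              • done:
                Y ‖ Y  ✓
              • data:
                end ‖ end  ✓
              • err:
                Y ‖ Y  ✓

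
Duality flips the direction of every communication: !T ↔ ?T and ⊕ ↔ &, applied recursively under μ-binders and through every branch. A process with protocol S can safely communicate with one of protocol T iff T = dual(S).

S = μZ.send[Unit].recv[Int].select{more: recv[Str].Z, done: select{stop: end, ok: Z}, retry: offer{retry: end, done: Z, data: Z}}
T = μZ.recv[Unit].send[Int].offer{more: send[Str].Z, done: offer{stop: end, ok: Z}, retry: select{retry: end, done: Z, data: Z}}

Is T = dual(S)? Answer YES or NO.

μZ | μZ  match (binder kept)
  send[Unit] | recv[Unit]  match
    recv[Int] | send[Int]  match
      select{more,done,retry} | offer{more,done,retry}  match labels match
        • more:
          recv[Str] | send[Str]  match
            Z | Z  match
        • done:
          select{stop,ok} | offer{stop,ok}  match labels match
            • stop:
              end | end  match
            • ok:
              Z | Z  match
        • retry:
          offer{retry,done,data} | select{retry,done,data}  match labels match
            • retry:
              end | end  match
            • done:
              Z | Z  match
            • data:
              Z | Z  match

YES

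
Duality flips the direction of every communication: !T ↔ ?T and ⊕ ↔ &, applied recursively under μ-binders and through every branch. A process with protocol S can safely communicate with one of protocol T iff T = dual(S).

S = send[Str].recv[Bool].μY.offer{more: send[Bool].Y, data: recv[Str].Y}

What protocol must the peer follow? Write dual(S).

recv[Str].send[Bool].μY.select{more: recv[Bool].Y, data: send[Str].Y}

send[Str] ↦ recv[Str]
  recv[Bool] ↦ send[Bool]
    μY ↦ μY  (μ self-dual)
      offer{more,data} ↦ select{more,data}  (&→⊕)
        [more]
          send[Bool] ↦ recv[Bool]
            Y self-dual
        [data]
          recv[Str] ↦ send[Str]
            Y self-dual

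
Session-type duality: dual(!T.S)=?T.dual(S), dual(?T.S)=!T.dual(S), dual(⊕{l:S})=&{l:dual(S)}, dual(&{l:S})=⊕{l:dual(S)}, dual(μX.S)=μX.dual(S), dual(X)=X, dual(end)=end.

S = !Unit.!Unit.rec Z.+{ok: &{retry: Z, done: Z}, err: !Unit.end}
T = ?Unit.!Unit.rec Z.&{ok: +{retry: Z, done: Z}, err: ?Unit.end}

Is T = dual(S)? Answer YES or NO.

!Unit | ?Unit  ok
  !Unit | !Unit  ✗ same direction on both sides — not dual

NO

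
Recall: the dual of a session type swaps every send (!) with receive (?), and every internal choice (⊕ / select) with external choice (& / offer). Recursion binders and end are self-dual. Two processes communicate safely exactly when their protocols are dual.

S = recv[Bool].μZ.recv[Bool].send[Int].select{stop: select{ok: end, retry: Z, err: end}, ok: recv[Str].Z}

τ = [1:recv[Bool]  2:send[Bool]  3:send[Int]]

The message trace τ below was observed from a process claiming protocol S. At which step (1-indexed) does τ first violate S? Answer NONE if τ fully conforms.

@1 recv[Bool]  ok  state: μZ.…
@2 got send[Bool], protocol expects recv[Bool]  ✗

2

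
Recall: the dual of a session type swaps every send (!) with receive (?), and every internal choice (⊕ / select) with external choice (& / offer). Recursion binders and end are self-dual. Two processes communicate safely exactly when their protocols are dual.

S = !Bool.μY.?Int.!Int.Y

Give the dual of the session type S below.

?Bool.μY.!Int.?Int.Y

!Bool = ?Bool
  μY = μY  (rec unchanged)
    ?Int = !Int
      !Int = ?Int
        dual(Y) = Y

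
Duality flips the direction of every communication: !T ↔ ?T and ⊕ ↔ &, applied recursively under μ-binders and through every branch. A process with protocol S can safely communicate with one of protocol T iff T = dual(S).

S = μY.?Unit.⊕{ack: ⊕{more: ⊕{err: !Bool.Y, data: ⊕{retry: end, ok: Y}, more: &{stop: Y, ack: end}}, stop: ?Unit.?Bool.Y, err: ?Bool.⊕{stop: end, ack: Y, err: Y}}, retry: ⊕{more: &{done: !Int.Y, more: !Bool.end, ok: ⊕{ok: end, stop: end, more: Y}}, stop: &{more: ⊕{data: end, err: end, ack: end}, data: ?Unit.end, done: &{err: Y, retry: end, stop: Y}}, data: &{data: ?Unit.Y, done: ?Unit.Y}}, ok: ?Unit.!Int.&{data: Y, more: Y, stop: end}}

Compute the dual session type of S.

μY = μY  (μ self-dual)
  ?Unit = !Unit
    ⊕{ack,retry,ok} = &{ack,retry,ok}  (⊕→&)
      • ack:
        ⊕{more,stop,err} = &{more,stop,err}  (⊕→&)
          • more:
            ⊕{err,data,more} = &{err,data,more}  (⊕→&)
              • err:
                !Bool = ?Bool
                  Y ↦ Y
              • data:
                ⊕{retry,ok} = &{retry,ok}  (⊕→&)
                  • retry:
                    end ↦ end
                  • ok:
                    Y ↦ Y
              • more:
                &{stop,ack} = ⊕{stop,ack}  (offer→select)
                  • stop:
                    Y ↦ Y
                  • ack:
                    end ↦ end
          • stop:
            ?Unit = !Unit
              ?Bool = !Bool
                Y ↦ Y
          • err:
            ?Bool = !Bool
              ⊕{stop,ack,err} = &{stop,ack,err}  (⊕→&)
                • stop:
                  end ↦ end
                • ack:
                  Y ↦ Y
                • err:
                  Y ↦ Y
      • retry:
        ⊕{more,stop,data} = &{more,stop,data}  (⊕→&)
          • more:
            &{done,more,ok} = ⊕{done,more,ok}  (offer→select)
              • done:
                !Int = ?Int
                  Y ↦ Y
              • more:
                !Bool = ?Bool
                  end ↦ end
              • ok:
                ⊕{ok,stop,more} = &{ok,stop,more}  (⊕→&)
                  • ok:
                    end ↦ end
                  • stop:
                    end ↦ end
                  • more:
                    Y ↦ Y
          • stop:
            &{more,data,done} = ⊕{more,data,done}  (offer→select)
              • more:
                ⊕{data,err,ack} = &{data,err,ack}  (⊕→&)
                  • data:
                    end ↦ end
                  • err:
                    end ↦ end
                  • ack:
                    end ↦ end
              • data:
                ?Unit = !Unit
                  end ↦ end
              • done:
                &{err,retry,stop} = ⊕{err,retry,stop}  (offer→select)
                  • err:
                    Y ↦ Y
                  • retry:
                    end ↦ end
                  • stop:
                    Y ↦ Y
          • data:
            &{data,done} = ⊕{data,done}  (offer→select)
              • data:
                ?Unit = !Unit
                  Y ↦ Y
              • done:
                ?Unit = !Unit
                  Y ↦ Y
      • ok:
        ?Unit = !Unit
          !Int = ?Int
            &{data,more,stop} = ⊕{data,more,stop}  (offer→select)
              • data:
                Y ↦ Y
              • more:
                Y ↦ Y
              • stop:
                end ↦ end

μY.!Unit.&{ack: &{more: &{err: ?Bool.Y, data: &{retry: end, ok: Y}, more: ⊕{stop: Y, ack: end}}, stop: !Unit.!Bool.Y, err: !Bool.&{stop: end, ack: Y, err: Y}}, retry: &{more: ⊕{done: ?Int.Y, more: ?Bool.end, ok: &{ok: end, stop: end, more: Y}}, stop: ⊕{more: &{data: end, err: end, ack: end}, data: !Unit.end, done: ⊕{err: Y, retry: end, stop: Y}}, data: ⊕{data: !Unit.Y, done: !Unit.Y}}, ok: !Unit.?Int.⊕{data: Y, more: Y, stop: end}}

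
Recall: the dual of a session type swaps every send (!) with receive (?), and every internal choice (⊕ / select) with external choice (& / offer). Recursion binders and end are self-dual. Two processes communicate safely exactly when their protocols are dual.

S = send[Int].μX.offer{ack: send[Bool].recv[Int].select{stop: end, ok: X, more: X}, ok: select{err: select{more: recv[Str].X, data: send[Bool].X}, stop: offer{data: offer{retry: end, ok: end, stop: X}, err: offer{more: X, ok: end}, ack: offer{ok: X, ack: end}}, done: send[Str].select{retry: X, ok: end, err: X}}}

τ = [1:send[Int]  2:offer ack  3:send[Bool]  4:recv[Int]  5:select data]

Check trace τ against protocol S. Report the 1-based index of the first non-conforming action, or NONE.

[1] send[Int]  ok  now at μX.…
[2] offer ack  ok  now at send[Bool].recv[Int].select{stop: end, ok: μX.…, more: μX.…}
[3] send[Bool]  ok  now at recv[Int].select{stop: end, ok: μX.…, more: μX.…}
[4] recv[Int]  ok  now at select{stop: end, ok: μX.…, more: μX.…}
[5] got select data, protocol expects select stop or select ok or select more  ✗

5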